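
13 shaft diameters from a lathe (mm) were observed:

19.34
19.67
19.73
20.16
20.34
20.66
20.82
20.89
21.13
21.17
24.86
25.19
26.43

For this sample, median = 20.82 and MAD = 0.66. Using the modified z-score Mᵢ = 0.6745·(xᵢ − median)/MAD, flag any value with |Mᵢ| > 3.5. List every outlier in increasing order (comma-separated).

|Mᵢ| > 3.5 ⇔ |xᵢ − 20.82| > 3.5·0.66/0.6745 = 3.42.
So outliers lie outside [17.40, 24.24].
24.86: M = 4.13 → outlier.
25.19: M = 4.47 → outlier.
26.43: M = 5.73 → outlier.

24.86, 25.19, 26.43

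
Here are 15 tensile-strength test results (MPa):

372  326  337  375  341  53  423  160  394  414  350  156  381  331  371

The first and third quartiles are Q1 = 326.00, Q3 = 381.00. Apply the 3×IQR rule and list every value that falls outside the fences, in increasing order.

IQR = Q3 − Q1 = 381.00 − 326.00 = 55.00.
Lower fence = Q1 − 3·IQR = 326.00 − 165.00 = 161.00.
Upper fence = Q3 + 3·IQR = 381.00 + 165.00 = 546.00.
53 < 161.00 → outlier.
156 < 161.00 → outlier.
160 < 161.00 → outlier.
All remaining values lie within [161.00, 546.00].

53, 156, 160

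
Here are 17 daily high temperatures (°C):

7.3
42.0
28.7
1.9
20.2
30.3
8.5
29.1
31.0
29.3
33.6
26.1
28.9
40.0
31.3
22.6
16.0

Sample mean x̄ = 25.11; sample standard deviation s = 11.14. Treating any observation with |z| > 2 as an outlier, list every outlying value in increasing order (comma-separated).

1.9

Cutoffs at x̄ ± 2s: 25.11 ± 2·11.14 = [2.83, 47.39].
1.9: z = -2.08, |z| > 2 → outlier.
Every other value lies within [2.83, 47.39].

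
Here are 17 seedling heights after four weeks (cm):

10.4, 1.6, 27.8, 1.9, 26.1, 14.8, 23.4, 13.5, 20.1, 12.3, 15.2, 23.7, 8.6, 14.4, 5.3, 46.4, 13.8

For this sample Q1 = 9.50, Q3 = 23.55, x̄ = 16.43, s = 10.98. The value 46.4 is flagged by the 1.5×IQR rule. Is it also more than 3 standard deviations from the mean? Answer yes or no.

z = (46.4 − 16.43) / 10.98 = 2.73.
|z| = 2.73 ≤ 3.

no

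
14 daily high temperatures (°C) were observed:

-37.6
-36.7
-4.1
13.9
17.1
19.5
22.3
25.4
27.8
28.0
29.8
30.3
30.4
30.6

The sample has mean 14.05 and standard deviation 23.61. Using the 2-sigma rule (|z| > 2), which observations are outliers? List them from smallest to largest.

-37.6, -36.7

Cutoffs at x̄ ± 2s: 14.05 ± 2·23.61 = [-33.17, 61.27].
-37.6: z = -2.19, |z| > 2 → outlier.
-36.7: z = -2.15, |z| > 2 → outlier.
Every other value lies within [-33.17, 61.27].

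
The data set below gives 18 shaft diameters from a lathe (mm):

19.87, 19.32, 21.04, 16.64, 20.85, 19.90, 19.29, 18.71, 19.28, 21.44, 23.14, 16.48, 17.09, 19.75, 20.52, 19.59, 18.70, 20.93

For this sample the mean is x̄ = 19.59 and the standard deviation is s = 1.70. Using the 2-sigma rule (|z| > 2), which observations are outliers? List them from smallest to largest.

23.14

Cutoffs at x̄ ± 2s: 19.59 ± 2·1.70 = [16.19, 22.99].
23.14: z = 2.09, |z| > 2 → outlier.
Every other value lies within [16.19, 22.99].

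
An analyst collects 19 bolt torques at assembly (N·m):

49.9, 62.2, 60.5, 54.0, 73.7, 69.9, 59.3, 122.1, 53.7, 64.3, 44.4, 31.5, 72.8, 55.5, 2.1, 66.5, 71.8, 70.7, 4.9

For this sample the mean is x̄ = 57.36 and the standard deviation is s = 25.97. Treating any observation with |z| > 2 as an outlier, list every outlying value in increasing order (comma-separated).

Cutoffs at x̄ ± 2s: 57.36 ± 2·25.97 = [5.42, 109.30].
2.1: z = -2.13, |z| > 2 → outlier.
4.9: z = -2.02, |z| > 2 → outlier.
122.1: z = 2.49, |z| > 2 → outlier.
Every other value lies within [5.42, 109.30].

2.1, 4.9, 122.1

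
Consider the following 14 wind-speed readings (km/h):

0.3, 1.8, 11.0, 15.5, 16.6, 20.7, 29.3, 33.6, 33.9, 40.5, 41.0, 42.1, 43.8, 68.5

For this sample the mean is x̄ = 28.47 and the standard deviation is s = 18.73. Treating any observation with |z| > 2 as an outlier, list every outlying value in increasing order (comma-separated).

68.5

Cutoffs at x̄ ± 2s: 28.47 ± 2·18.73 = [-8.99, 65.93].
68.5: z = 2.14, |z| > 2 → outlier.
Every other value lies within [-8.99, 65.93].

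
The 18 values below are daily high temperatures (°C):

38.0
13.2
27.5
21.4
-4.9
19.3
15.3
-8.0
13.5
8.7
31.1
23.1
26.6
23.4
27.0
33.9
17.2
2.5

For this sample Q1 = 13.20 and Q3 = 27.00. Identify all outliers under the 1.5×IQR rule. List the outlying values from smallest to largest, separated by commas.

-8.0

IQR = Q3 − Q1 = 27.00 − 13.20 = 13.80.
Lower fence = Q1 − 1.5·IQR = 13.20 − 20.70 = -7.50.
Upper fence = Q3 + 1.5·IQR = 27.00 + 20.70 = 47.70.
-8.0 < -7.50 → outlier.
All remaining values lie within [-7.50, 47.70].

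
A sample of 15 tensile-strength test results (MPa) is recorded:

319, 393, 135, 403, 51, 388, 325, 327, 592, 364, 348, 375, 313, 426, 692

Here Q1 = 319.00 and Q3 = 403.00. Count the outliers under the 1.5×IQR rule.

4

IQR = 84.00; fences at 319.00 − 126.00 = 193.00 and 403.00 + 126.00 = 529.00.
Outside the cutoffs: 51, 135, 592, 692.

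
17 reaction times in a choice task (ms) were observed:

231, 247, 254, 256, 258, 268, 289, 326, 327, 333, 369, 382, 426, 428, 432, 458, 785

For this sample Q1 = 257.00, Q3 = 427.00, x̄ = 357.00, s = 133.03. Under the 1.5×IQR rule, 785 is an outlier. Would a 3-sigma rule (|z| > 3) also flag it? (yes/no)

z = (785 − 357.00) / 133.03 = 3.22.
|z| = 3.22 > 3.

yes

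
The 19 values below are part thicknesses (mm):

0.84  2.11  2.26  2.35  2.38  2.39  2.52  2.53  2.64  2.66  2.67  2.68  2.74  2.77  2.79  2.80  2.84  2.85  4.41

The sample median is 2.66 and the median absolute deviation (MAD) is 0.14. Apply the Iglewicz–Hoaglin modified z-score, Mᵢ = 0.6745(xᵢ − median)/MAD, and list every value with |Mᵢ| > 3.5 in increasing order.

|Mᵢ| > 3.5 ⇔ |xᵢ − 2.66| > 3.5·0.14/0.6745 = 0.73.
So outliers lie outside [1.93, 3.39].
0.84: M = -8.77 → outlier.
4.41: M = 8.43 → outlier.

0.84, 4.41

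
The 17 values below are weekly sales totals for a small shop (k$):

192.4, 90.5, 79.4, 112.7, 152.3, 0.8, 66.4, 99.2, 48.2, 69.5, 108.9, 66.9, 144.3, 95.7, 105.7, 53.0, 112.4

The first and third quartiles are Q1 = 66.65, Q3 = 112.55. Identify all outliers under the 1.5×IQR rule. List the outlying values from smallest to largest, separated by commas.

IQR = Q3 − Q1 = 112.55 − 66.65 = 45.90.
Lower fence = Q1 − 1.5·IQR = 66.65 − 68.85 = -2.20.
Upper fence = Q3 + 1.5·IQR = 112.55 + 68.85 = 181.40.
192.4 > 181.40 → outlier.
All remaining values lie within [-2.20, 181.40].

192.4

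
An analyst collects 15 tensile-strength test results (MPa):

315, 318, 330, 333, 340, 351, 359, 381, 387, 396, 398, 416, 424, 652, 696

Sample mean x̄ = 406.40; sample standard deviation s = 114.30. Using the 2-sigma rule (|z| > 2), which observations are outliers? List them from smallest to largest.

Cutoffs at x̄ ± 2s: 406.40 ± 2·114.30 = [177.80, 635.00].
652: z = 2.15, |z| > 2 → outlier.
696: z = 2.53, |z| > 2 → outlier.
Every other value lies within [177.80, 635.00].

652, 696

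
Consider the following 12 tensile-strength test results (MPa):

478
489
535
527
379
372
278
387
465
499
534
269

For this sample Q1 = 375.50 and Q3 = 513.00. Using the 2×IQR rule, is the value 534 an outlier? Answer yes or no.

no

IQR = Q3 − Q1 = 513.00 − 375.50 = 137.50.
Lower fence = Q1 − 2·IQR = 375.50 − 275.00 = 100.50.
Upper fence = Q3 + 2·IQR = 513.00 + 275.00 = 788.00.
534 lies within [100.50, 788.00].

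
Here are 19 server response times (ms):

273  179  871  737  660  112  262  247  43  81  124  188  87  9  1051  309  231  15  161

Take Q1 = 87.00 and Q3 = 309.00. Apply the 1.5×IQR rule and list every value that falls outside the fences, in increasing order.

660, 737, 871, 1051

IQR = Q3 − Q1 = 309.00 − 87.00 = 222.00.
Lower fence = Q1 − 1.5·IQR = 87.00 − 333.00 = -246.00.
Upper fence = Q3 + 1.5·IQR = 309.00 + 333.00 = 642.00.
660 > 642.00 → outlier.
737 > 642.00 → outlier.
871 > 642.00 → outlier.
1051 > 642.00 → outlier.
All remaining values lie within [-246.00, 642.00].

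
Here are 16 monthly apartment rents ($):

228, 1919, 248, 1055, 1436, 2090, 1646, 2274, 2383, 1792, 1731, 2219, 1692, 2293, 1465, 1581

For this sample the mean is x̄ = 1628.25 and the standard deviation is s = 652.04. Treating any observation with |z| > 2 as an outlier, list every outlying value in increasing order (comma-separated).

Cutoffs at x̄ ± 2s: 1628.25 ± 2·652.04 = [324.17, 2932.33].
228: z = -2.15, |z| > 2 → outlier.
248: z = -2.12, |z| > 2 → outlier.
Every other value lies within [324.17, 2932.33].

228, 248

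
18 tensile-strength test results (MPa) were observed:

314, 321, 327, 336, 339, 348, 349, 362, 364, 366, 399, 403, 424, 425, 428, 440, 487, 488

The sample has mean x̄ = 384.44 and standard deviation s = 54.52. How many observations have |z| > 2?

0

Cutoffs: x̄ ± 2s = [275.40, 493.48].
Every value lies within the cutoffs.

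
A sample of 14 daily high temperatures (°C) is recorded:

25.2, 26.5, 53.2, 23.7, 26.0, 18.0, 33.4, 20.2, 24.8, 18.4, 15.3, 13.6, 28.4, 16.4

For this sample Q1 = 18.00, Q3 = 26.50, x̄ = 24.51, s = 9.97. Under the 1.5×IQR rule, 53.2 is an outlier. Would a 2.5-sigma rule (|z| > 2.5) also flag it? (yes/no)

z = (53.2 − 24.51) / 9.97 = 2.88.
|z| = 2.88 > 2.5.

yes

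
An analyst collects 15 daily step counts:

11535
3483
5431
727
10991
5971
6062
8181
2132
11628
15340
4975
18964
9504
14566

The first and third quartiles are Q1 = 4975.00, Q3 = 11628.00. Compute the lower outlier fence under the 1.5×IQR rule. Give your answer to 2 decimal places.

-5004.50

IQR = Q3 − Q1 = 11628.00 − 4975.00 = 6653.00.
Lower fence = Q1 − 1.5·IQR = 4975.00 − 9979.50 = -5004.50.
Upper fence = Q3 + 1.5·IQR = 11628.00 + 9979.50 = 21607.50.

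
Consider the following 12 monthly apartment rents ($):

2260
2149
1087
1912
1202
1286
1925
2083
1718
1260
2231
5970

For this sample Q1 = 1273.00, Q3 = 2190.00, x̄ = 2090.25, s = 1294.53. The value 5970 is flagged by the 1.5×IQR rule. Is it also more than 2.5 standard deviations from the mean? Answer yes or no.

z = (5970 − 2090.25) / 1294.53 = 3.00.
|z| = 3.00 > 2.5.

yes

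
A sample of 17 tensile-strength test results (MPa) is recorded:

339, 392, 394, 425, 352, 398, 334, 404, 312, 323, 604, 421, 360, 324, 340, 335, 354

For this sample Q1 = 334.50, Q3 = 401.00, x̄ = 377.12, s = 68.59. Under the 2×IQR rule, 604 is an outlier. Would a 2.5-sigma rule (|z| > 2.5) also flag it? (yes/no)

yes

z = (604 − 377.12) / 68.59 = 3.31.
|z| = 3.31 > 2.5.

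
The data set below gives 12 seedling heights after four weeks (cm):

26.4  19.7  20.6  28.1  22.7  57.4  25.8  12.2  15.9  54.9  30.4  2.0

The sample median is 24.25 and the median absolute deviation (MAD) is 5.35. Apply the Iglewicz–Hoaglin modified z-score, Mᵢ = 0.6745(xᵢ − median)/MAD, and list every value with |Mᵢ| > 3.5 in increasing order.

|Mᵢ| > 3.5 ⇔ |xᵢ − 24.25| > 3.5·5.35/0.6745 = 27.76.
So outliers lie outside [-3.51, 52.01].
54.9: M = 3.86 → outlier.
57.4: M = 4.18 → outlier.

54.9, 57.4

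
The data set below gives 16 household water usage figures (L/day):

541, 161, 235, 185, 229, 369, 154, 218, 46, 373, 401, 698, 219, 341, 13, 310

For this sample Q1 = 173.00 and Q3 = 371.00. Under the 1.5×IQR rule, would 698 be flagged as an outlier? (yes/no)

yes

IQR = Q3 − Q1 = 371.00 − 173.00 = 198.00.
Lower fence = Q1 − 1.5·IQR = 173.00 − 297.00 = -124.00.
Upper fence = Q3 + 1.5·IQR = 371.00 + 297.00 = 668.00.
698 lies above the upper fence.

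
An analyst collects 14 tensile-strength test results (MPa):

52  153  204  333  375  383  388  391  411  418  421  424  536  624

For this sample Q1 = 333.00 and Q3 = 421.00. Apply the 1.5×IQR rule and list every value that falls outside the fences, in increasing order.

52, 153, 624

IQR = Q3 − Q1 = 421.00 − 333.00 = 88.00.
Lower fence = Q1 − 1.5·IQR = 333.00 − 132.00 = 201.00.
Upper fence = Q3 + 1.5·IQR = 421.00 + 132.00 = 553.00.
52 < 201.00 → outlier.
153 < 201.00 → outlier.
624 > 553.00 → outlier.
All remaining values lie within [201.00, 553.00].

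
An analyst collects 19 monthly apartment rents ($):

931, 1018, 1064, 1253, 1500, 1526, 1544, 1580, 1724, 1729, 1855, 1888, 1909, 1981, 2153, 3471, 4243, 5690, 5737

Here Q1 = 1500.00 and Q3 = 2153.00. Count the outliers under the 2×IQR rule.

IQR = 653.00; fences at 1500.00 − 1306.00 = 194.00 and 2153.00 + 1306.00 = 3459.00.
Outside the cutoffs: 3471, 4243, 5690, 5737.

4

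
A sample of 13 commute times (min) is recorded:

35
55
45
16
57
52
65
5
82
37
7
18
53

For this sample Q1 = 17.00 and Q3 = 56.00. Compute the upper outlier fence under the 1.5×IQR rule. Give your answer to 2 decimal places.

IQR = Q3 − Q1 = 56.00 − 17.00 = 39.00.
Lower fence = Q1 − 1.5·IQR = 17.00 − 58.50 = -41.50.
Upper fence = Q3 + 1.5·IQR = 56.00 + 58.50 = 114.50.

114.50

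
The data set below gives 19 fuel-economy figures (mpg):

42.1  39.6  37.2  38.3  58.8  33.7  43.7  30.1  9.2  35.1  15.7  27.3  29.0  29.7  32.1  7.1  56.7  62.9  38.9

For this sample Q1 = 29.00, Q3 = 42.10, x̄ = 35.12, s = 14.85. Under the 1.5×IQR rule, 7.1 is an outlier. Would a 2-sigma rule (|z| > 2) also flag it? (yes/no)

z = (7.1 − 35.12) / 14.85 = -1.89.
|z| = 1.89 ≤ 2.

no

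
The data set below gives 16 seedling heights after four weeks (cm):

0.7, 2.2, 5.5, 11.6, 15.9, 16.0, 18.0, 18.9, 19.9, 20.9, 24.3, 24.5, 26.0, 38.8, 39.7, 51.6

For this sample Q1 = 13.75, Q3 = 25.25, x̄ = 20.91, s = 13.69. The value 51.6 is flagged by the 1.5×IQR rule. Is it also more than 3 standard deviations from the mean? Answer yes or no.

z = (51.6 − 20.91) / 13.69 = 2.24.
|z| = 2.24 ≤ 3.

no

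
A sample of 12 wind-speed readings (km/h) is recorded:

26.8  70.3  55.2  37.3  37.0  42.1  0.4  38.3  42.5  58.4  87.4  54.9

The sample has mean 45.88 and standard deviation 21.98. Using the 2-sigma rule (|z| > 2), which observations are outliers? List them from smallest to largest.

0.4

Cutoffs at x̄ ± 2s: 45.88 ± 2·21.98 = [1.92, 89.84].
0.4: z = -2.07, |z| > 2 → outlier.
Every other value lies within [1.92, 89.84].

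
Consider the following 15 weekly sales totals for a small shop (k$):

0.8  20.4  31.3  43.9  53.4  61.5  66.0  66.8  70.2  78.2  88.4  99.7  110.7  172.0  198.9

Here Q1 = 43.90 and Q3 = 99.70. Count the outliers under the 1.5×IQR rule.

IQR = 55.80; fences at 43.90 − 83.70 = -39.80 and 99.70 + 83.70 = 183.40.
Outside the cutoffs: 198.9.

1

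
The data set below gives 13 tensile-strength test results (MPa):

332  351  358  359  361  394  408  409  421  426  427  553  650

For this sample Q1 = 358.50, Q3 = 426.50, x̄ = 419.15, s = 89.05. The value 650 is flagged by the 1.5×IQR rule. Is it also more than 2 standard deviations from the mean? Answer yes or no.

z = (650 − 419.15) / 89.05 = 2.59.
|z| = 2.59 > 2.

yes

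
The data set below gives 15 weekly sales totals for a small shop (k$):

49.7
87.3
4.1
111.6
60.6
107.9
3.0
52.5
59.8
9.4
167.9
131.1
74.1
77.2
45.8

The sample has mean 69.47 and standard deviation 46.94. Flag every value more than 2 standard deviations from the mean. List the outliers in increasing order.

167.9

Cutoffs at x̄ ± 2s: 69.47 ± 2·46.94 = [-24.41, 163.35].
167.9: z = 2.10, |z| > 2 → outlier.
Every other value lies within [-24.41, 163.35].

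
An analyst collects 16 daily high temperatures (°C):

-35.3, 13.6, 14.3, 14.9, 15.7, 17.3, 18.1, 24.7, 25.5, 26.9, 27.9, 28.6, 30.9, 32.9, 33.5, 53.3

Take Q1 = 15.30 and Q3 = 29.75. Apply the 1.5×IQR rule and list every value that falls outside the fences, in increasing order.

-35.3, 53.3

IQR = Q3 − Q1 = 29.75 − 15.30 = 14.45.
Lower fence = Q1 − 1.5·IQR = 15.30 − 21.675 = -6.375.
Upper fence = Q3 + 1.5·IQR = 29.75 + 21.675 = 51.425.
-35.3 < -6.375 → outlier.
53.3 > 51.425 → outlier.
All remaining values lie within [-6.375, 51.425].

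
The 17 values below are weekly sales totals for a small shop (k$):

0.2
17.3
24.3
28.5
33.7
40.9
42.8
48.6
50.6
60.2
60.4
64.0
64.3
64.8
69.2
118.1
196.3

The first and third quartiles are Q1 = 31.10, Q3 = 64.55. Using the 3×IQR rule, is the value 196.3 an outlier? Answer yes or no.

IQR = Q3 − Q1 = 64.55 − 31.10 = 33.45.
Lower fence = Q1 − 3·IQR = 31.10 − 100.35 = -69.25.
Upper fence = Q3 + 3·IQR = 64.55 + 100.35 = 164.90.
196.3 lies above the upper fence.

yes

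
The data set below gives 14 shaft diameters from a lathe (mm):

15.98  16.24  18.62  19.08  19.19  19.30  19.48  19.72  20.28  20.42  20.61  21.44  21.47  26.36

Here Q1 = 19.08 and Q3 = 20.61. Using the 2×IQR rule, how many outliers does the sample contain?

2

IQR = 1.53; fences at 19.08 − 3.06 = 16.02 and 20.61 + 3.06 = 23.67.
Outside the cutoffs: 15.98, 26.36.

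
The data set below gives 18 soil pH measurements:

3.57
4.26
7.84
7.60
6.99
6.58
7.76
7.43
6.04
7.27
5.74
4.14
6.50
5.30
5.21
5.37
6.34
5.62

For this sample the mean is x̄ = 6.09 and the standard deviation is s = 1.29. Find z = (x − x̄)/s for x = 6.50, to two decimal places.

0.32

z = (6.50 − 6.09) / 1.29 = 0.32.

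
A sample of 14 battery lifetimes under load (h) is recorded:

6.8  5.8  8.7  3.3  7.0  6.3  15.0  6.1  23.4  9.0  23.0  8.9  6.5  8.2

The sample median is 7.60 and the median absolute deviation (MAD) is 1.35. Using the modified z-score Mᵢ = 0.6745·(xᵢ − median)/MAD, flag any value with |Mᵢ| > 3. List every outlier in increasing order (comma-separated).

|Mᵢ| > 3 ⇔ |xᵢ − 7.60| > 3·1.35/0.6745 = 6.00.
So outliers lie outside [1.60, 13.60].
15.0: M = 3.70 → outlier.
23.0: M = 7.69 → outlier.
23.4: M = 7.89 → outlier.

15.0, 23.0, 23.4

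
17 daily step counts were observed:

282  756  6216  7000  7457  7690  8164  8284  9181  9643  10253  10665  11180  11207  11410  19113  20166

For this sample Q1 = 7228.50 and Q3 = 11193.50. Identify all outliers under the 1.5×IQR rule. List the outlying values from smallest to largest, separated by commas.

282, 756, 19113, 20166

IQR = Q3 − Q1 = 11193.50 − 7228.50 = 3965.00.
Lower fence = Q1 − 1.5·IQR = 7228.50 − 5947.50 = 1281.00.
Upper fence = Q3 + 1.5·IQR = 11193.50 + 5947.50 = 17141.00.
282 < 1281.00 → outlier.
756 < 1281.00 → outlier.
19113 > 17141.00 → outlier.
20166 > 17141.00 → outlier.
All remaining values lie within [1281.00, 17141.00].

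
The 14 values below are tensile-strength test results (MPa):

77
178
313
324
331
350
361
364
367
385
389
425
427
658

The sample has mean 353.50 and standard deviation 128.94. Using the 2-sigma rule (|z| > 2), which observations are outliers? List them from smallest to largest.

77, 658

Cutoffs at x̄ ± 2s: 353.50 ± 2·128.94 = [95.62, 611.38].
77: z = -2.14, |z| > 2 → outlier.
658: z = 2.36, |z| > 2 → outlier.
Every other value lies within [95.62, 611.38].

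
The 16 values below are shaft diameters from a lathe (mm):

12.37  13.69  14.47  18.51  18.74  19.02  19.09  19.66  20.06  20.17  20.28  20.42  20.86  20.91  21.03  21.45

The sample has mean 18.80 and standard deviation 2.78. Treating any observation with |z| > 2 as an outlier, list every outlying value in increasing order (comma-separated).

Cutoffs at x̄ ± 2s: 18.80 ± 2·2.78 = [13.24, 24.36].
12.37: z = -2.31, |z| > 2 → outlier.
Every other value lies within [13.24, 24.36].

12.37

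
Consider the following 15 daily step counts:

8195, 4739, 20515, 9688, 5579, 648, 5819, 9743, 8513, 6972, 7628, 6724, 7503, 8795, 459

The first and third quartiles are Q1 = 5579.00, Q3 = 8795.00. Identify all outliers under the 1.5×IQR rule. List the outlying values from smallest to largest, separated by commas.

459, 648, 20515

IQR = Q3 − Q1 = 8795.00 − 5579.00 = 3216.00.
Lower fence = Q1 − 1.5·IQR = 5579.00 − 4824.00 = 755.00.
Upper fence = Q3 + 1.5·IQR = 8795.00 + 4824.00 = 13619.00.
459 < 755.00 → outlier.
648 < 755.00 → outlier.
20515 > 13619.00 → outlier.
All remaining values lie within [755.00, 13619.00].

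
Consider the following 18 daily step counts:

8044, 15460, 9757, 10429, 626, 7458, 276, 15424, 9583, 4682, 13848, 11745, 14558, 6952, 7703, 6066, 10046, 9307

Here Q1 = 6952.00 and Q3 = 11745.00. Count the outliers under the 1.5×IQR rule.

IQR = 4793.00; fences at 6952.00 − 7189.50 = -237.50 and 11745.00 + 7189.50 = 18934.50.
Every value lies within the cutoffs.

0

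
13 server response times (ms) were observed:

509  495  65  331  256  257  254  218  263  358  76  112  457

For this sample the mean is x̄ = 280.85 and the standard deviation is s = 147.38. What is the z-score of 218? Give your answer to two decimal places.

z = (218 − 280.85) / 147.38 = -0.43.

-0.43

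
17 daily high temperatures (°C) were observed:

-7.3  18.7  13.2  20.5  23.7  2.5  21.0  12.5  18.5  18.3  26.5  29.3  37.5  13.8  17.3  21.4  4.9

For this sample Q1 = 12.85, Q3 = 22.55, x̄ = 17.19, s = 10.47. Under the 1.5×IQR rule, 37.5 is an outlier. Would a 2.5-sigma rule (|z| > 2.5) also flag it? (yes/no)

z = (37.5 − 17.19) / 10.47 = 1.94.
|z| = 1.94 ≤ 2.5.

no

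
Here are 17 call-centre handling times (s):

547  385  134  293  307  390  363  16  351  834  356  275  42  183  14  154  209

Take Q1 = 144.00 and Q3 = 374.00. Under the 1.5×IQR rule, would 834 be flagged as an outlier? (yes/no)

IQR = Q3 − Q1 = 374.00 − 144.00 = 230.00.
Lower fence = Q1 − 1.5·IQR = 144.00 − 345.00 = -201.00.
Upper fence = Q3 + 1.5·IQR = 374.00 + 345.00 = 719.00.
834 lies above the upper fence.

yes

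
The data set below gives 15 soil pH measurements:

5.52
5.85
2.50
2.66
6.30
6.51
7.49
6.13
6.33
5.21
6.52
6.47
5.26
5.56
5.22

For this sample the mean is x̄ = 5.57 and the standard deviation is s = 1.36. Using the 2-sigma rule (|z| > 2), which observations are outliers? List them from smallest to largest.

2.50, 2.66

Cutoffs at x̄ ± 2s: 5.57 ± 2·1.36 = [2.85, 8.29].
2.50: z = -2.26, |z| > 2 → outlier.
2.66: z = -2.14, |z| > 2 → outlier.
Every other value lies within [2.85, 8.29].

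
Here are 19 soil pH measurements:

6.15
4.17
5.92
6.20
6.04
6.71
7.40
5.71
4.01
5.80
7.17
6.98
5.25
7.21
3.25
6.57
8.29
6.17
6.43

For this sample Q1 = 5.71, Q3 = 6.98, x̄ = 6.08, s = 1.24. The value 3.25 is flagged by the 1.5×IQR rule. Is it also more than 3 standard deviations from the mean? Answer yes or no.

no

z = (3.25 − 6.08) / 1.24 = -2.28.
|z| = 2.28 ≤ 3.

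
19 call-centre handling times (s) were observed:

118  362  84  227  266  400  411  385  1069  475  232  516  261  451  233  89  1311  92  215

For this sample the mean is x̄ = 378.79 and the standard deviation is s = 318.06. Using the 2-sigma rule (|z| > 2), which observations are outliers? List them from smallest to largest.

Cutoffs at x̄ ± 2s: 378.79 ± 2·318.06 = [-257.33, 1014.91].
1069: z = 2.17, |z| > 2 → outlier.
1311: z = 2.93, |z| > 2 → outlier.
Every other value lies within [-257.33, 1014.91].

1069, 1311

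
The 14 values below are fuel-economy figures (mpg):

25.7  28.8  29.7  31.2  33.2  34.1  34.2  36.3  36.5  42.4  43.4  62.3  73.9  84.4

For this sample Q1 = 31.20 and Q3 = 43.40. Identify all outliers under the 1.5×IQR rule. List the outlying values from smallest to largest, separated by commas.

62.3, 73.9, 84.4

IQR = Q3 − Q1 = 43.40 − 31.20 = 12.20.
Lower fence = Q1 − 1.5·IQR = 31.20 − 18.30 = 12.90.
Upper fence = Q3 + 1.5·IQR = 43.40 + 18.30 = 61.70.
62.3 > 61.70 → outlier.
73.9 > 61.70 → outlier.
84.4 > 61.70 → outlier.
All remaining values lie within [12.90, 61.70].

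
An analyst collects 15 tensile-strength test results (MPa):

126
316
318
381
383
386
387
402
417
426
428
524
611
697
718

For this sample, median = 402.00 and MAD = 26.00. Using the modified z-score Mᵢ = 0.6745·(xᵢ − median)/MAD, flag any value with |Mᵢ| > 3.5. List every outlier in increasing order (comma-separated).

126, 611, 697, 718

|Mᵢ| > 3.5 ⇔ |xᵢ − 402.00| > 3.5·26.00/0.6745 = 134.91.
So outliers lie outside [267.09, 536.91].
126: M = -7.16 → outlier.
611: M = 5.42 → outlier.
697: M = 7.65 → outlier.
718: M = 8.20 → outlier.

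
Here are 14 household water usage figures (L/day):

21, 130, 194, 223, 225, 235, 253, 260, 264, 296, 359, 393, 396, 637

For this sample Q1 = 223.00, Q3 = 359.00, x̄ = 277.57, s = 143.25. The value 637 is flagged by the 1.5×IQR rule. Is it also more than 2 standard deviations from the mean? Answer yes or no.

z = (637 − 277.57) / 143.25 = 2.51.
|z| = 2.51 > 2.

yes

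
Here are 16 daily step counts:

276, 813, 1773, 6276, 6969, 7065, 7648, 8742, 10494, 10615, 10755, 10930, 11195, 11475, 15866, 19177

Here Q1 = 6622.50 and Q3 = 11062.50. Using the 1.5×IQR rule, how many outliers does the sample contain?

IQR = 4440.00; fences at 6622.50 − 6660.00 = -37.50 and 11062.50 + 6660.00 = 17722.50.
Outside the cutoffs: 19177.

1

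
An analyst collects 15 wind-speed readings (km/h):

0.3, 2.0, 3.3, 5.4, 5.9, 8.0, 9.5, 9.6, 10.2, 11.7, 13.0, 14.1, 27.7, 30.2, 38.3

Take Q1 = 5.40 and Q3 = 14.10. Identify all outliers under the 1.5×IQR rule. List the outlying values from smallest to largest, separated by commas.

27.7, 30.2, 38.3

IQR = Q3 − Q1 = 14.10 − 5.40 = 8.70.
Lower fence = Q1 − 1.5·IQR = 5.40 − 13.05 = -7.65.
Upper fence = Q3 + 1.5·IQR = 14.10 + 13.05 = 27.15.
27.7 > 27.15 → outlier.
30.2 > 27.15 → outlier.
38.3 > 27.15 → outlier.
All remaining values lie within [-7.65, 27.15].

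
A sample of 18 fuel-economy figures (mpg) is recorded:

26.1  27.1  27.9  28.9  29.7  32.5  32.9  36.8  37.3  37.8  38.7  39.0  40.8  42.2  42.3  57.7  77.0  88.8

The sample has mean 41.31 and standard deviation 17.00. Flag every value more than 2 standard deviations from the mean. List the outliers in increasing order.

Cutoffs at x̄ ± 2s: 41.31 ± 2·17.00 = [7.31, 75.31].
77.0: z = 2.10, |z| > 2 → outlier.
88.8: z = 2.79, |z| > 2 → outlier.
Every other value lies within [7.31, 75.31].

77.0, 88.8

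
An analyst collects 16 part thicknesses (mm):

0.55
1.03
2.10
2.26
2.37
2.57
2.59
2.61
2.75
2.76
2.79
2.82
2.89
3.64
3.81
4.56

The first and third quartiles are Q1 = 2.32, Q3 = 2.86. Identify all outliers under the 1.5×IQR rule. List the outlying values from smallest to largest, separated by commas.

0.55, 1.03, 3.81, 4.56

IQR = Q3 − Q1 = 2.86 − 2.32 = 0.54.
Lower fence = Q1 − 1.5·IQR = 2.32 − 0.81 = 1.51.
Upper fence = Q3 + 1.5·IQR = 2.86 + 0.81 = 3.67.
0.55 < 1.51 → outlier.
1.03 < 1.51 → outlier.
3.81 > 3.67 → outlier.
4.56 > 3.67 → outlier.
All remaining values lie within [1.51, 3.67].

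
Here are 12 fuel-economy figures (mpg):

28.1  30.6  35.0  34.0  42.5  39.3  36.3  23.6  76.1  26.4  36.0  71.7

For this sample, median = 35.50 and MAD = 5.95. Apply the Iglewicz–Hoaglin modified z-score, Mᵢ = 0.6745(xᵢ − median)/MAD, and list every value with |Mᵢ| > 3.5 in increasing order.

|Mᵢ| > 3.5 ⇔ |xᵢ − 35.50| > 3.5·5.95/0.6745 = 30.87.
So outliers lie outside [4.63, 66.37].
71.7: M = 4.10 → outlier.
76.1: M = 4.60 → outlier.

71.7, 76.1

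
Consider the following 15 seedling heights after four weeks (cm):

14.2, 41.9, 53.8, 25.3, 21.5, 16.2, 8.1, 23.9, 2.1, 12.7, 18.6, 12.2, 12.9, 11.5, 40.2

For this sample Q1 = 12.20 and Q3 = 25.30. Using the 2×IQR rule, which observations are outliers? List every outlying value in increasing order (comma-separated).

53.8

IQR = Q3 − Q1 = 25.30 − 12.20 = 13.10.
Lower fence = Q1 − 2·IQR = 12.20 − 26.20 = -14.00.
Upper fence = Q3 + 2·IQR = 25.30 + 26.20 = 51.50.
53.8 > 51.50 → outlier.
All remaining values lie within [-14.00, 51.50].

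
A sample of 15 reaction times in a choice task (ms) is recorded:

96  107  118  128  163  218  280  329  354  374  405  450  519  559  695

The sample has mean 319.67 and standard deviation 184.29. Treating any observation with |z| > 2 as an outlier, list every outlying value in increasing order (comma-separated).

Cutoffs at x̄ ± 2s: 319.67 ± 2·184.29 = [-48.91, 688.25].
695: z = 2.04, |z| > 2 → outlier.
Every other value lies within [-48.91, 688.25].

695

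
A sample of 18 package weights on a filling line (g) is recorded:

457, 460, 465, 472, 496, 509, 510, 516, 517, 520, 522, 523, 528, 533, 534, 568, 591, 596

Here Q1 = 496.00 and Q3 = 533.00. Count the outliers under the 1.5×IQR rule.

IQR = 37.00; fences at 496.00 − 55.50 = 440.50 and 533.00 + 55.50 = 588.50.
Outside the cutoffs: 591, 596.

2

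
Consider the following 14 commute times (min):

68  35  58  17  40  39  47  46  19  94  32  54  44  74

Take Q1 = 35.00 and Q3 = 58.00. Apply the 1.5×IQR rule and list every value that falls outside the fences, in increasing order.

IQR = Q3 − Q1 = 58.00 − 35.00 = 23.00.
Lower fence = Q1 − 1.5·IQR = 35.00 − 34.50 = 0.50.
Upper fence = Q3 + 1.5·IQR = 58.00 + 34.50 = 92.50.
94 > 92.50 → outlier.
All remaining values lie within [0.50, 92.50].

94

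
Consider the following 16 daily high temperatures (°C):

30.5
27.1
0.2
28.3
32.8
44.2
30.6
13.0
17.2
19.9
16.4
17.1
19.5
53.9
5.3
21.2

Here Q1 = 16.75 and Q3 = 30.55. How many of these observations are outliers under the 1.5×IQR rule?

1

IQR = 13.80; fences at 16.75 − 20.70 = -3.95 and 30.55 + 20.70 = 51.25.
Outside the cutoffs: 53.9.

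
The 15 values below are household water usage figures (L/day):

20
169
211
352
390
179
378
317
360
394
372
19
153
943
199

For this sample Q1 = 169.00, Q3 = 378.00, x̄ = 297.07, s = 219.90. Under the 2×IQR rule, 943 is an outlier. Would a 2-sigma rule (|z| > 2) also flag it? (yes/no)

z = (943 − 297.07) / 219.90 = 2.94.
|z| = 2.94 > 2.

yes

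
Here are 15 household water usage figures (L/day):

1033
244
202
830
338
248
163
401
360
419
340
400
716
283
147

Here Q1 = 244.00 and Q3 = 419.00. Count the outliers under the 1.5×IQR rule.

IQR = 175.00; fences at 244.00 − 262.50 = -18.50 and 419.00 + 262.50 = 681.50.
Outside the cutoffs: 716, 830, 1033.

3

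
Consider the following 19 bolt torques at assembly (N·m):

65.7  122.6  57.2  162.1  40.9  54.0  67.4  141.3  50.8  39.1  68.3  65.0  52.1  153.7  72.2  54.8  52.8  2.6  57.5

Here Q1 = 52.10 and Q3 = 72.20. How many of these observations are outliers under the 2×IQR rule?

5

IQR = 20.10; fences at 52.10 − 40.20 = 11.90 and 72.20 + 40.20 = 112.40.
Outside the cutoffs: 2.6, 122.6, 141.3, 153.7, 162.1.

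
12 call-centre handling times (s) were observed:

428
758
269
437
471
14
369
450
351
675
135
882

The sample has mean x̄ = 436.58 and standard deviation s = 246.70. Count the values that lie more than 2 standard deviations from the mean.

Cutoffs: x̄ ± 2s = [-56.82, 929.98].
Every value lies within the cutoffs.

0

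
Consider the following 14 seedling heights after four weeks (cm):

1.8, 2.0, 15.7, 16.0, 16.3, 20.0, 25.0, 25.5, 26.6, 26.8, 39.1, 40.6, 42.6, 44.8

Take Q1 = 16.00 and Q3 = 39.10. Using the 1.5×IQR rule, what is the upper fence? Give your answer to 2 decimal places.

73.75

IQR = Q3 − Q1 = 39.10 − 16.00 = 23.10.
Lower fence = Q1 − 1.5·IQR = 16.00 − 34.65 = -18.65.
Upper fence = Q3 + 1.5·IQR = 39.10 + 34.65 = 73.75.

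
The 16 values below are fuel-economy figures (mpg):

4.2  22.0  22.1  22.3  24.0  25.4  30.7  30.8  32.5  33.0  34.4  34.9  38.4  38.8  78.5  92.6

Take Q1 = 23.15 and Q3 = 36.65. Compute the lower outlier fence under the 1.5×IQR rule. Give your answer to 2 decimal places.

IQR = Q3 − Q1 = 36.65 − 23.15 = 13.50.
Lower fence = Q1 − 1.5·IQR = 23.15 − 20.25 = 2.90.
Upper fence = Q3 + 1.5·IQR = 36.65 + 20.25 = 56.90.

2.90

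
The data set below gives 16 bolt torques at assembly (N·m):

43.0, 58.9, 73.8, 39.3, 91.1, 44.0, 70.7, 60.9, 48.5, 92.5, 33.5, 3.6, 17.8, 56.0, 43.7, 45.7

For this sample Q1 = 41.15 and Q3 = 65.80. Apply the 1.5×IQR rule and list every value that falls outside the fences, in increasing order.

3.6

IQR = Q3 − Q1 = 65.80 − 41.15 = 24.65.
Lower fence = Q1 − 1.5·IQR = 41.15 − 36.975 = 4.175.
Upper fence = Q3 + 1.5·IQR = 65.80 + 36.975 = 102.775.
3.6 < 4.175 → outlier.
All remaining values lie within [4.175, 102.775].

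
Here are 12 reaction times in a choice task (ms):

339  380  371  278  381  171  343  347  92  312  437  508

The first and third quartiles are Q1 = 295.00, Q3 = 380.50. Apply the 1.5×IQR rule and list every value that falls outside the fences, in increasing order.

IQR = Q3 − Q1 = 380.50 − 295.00 = 85.50.
Lower fence = Q1 − 1.5·IQR = 295.00 − 128.25 = 166.75.
Upper fence = Q3 + 1.5·IQR = 380.50 + 128.25 = 508.75.
92 < 166.75 → outlier.
All remaining values lie within [166.75, 508.75].

92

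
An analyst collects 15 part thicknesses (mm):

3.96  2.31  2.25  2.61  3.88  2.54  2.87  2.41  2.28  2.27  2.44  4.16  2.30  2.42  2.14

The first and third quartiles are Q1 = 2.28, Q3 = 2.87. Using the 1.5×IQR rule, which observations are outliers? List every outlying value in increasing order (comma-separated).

IQR = Q3 − Q1 = 2.87 − 2.28 = 0.59.
Lower fence = Q1 − 1.5·IQR = 2.28 − 0.885 = 1.395.
Upper fence = Q3 + 1.5·IQR = 2.87 + 0.885 = 3.755.
3.88 > 3.755 → outlier.
3.96 > 3.755 → outlier.
4.16 > 3.755 → outlier.
All remaining values lie within [1.395, 3.755].

3.88, 3.96, 4.16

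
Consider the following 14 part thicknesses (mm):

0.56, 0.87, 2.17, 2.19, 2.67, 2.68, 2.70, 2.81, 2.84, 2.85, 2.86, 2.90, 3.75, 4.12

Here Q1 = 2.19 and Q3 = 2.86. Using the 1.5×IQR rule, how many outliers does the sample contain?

IQR = 0.67; fences at 2.19 − 1.005 = 1.185 and 2.86 + 1.005 = 3.865.
Outside the cutoffs: 0.56, 0.87, 4.12.

3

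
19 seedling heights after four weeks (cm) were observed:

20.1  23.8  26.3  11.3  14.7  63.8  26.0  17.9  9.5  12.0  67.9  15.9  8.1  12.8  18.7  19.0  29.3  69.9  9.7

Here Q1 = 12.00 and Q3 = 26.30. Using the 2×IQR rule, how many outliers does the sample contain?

IQR = 14.30; fences at 12.00 − 28.60 = -16.60 and 26.30 + 28.60 = 54.90.
Outside the cutoffs: 63.8, 67.9, 69.9.

3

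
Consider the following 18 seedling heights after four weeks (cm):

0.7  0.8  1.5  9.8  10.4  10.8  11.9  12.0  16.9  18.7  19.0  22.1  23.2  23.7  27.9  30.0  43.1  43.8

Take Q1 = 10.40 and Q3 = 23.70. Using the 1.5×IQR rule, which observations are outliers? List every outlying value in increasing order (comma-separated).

43.8

IQR = Q3 − Q1 = 23.70 − 10.40 = 13.30.
Lower fence = Q1 − 1.5·IQR = 10.40 − 19.95 = -9.55.
Upper fence = Q3 + 1.5·IQR = 23.70 + 19.95 = 43.65.
43.8 > 43.65 → outlier.
All remaining values lie within [-9.55, 43.65].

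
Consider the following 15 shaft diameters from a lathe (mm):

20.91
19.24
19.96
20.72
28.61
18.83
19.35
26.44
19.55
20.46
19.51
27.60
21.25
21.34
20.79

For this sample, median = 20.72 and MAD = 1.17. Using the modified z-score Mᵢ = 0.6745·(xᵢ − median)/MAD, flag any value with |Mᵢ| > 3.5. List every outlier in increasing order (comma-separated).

|Mᵢ| > 3.5 ⇔ |xᵢ − 20.72| > 3.5·1.17/0.6745 = 6.07.
So outliers lie outside [14.65, 26.79].
27.60: M = 3.97 → outlier.
28.61: M = 4.55 → outlier.

27.60, 28.61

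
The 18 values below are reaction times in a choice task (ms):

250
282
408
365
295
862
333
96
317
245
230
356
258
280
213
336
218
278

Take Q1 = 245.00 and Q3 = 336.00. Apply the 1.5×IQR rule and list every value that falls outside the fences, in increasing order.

IQR = Q3 − Q1 = 336.00 − 245.00 = 91.00.
Lower fence = Q1 − 1.5·IQR = 245.00 − 136.50 = 108.50.
Upper fence = Q3 + 1.5·IQR = 336.00 + 136.50 = 472.50.
96 < 108.50 → outlier.
862 > 472.50 → outlier.
All remaining values lie within [108.50, 472.50].

96, 862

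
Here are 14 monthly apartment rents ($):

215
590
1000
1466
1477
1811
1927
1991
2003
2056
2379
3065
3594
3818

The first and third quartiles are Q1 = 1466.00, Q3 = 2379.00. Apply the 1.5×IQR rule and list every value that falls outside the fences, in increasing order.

IQR = Q3 − Q1 = 2379.00 − 1466.00 = 913.00.
Lower fence = Q1 − 1.5·IQR = 1466.00 − 1369.50 = 96.50.
Upper fence = Q3 + 1.5·IQR = 2379.00 + 1369.50 = 3748.50.
3818 > 3748.50 → outlier.
All remaining values lie within [96.50, 3748.50].

3818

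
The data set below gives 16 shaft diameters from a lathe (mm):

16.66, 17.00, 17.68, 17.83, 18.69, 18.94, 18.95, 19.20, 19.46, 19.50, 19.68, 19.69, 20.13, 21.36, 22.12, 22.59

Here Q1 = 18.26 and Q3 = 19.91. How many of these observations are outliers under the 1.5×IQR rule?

1

IQR = 1.65; fences at 18.26 − 2.475 = 15.785 and 19.91 + 2.475 = 22.385.
Outside the cutoffs: 22.59.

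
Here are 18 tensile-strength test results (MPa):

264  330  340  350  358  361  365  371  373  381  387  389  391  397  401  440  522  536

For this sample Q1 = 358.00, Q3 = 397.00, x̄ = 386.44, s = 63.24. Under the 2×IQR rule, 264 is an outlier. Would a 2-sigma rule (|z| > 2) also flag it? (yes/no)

z = (264 − 386.44) / 63.24 = -1.94.
|z| = 1.94 ≤ 2.

no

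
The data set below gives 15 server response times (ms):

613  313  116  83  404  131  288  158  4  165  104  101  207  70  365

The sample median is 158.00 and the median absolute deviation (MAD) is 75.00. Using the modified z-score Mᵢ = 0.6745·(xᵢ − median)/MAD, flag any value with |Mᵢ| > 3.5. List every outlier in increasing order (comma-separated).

|Mᵢ| > 3.5 ⇔ |xᵢ − 158.00| > 3.5·75.00/0.6745 = 389.18.
So outliers lie outside [-231.18, 547.18].
613: M = 4.09 → outlier.

613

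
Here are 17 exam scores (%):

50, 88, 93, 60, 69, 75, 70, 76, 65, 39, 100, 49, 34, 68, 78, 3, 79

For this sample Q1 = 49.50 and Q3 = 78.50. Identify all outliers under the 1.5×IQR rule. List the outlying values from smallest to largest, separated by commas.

IQR = Q3 − Q1 = 78.50 − 49.50 = 29.00.
Lower fence = Q1 − 1.5·IQR = 49.50 − 43.50 = 6.00.
Upper fence = Q3 + 1.5·IQR = 78.50 + 43.50 = 122.00.
3 < 6.00 → outlier.
All remaining values lie within [6.00, 122.00].

3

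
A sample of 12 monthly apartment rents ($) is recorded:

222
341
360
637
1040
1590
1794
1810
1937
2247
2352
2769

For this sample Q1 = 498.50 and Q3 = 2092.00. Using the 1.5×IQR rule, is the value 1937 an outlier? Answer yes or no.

IQR = Q3 − Q1 = 2092.00 − 498.50 = 1593.50.
Lower fence = Q1 − 1.5·IQR = 498.50 − 2390.25 = -1891.75.
Upper fence = Q3 + 1.5·IQR = 2092.00 + 2390.25 = 4482.25.
1937 lies within [-1891.75, 4482.25].

no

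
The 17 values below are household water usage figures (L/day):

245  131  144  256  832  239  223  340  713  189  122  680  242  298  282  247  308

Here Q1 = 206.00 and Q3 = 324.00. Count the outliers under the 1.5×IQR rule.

IQR = 118.00; fences at 206.00 − 177.00 = 29.00 and 324.00 + 177.00 = 501.00.
Outside the cutoffs: 680, 713, 832.

3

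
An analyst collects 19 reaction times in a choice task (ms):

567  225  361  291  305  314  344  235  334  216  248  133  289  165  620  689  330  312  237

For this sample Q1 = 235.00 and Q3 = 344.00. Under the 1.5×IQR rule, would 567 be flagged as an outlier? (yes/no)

yes

IQR = Q3 − Q1 = 344.00 − 235.00 = 109.00.
Lower fence = Q1 − 1.5·IQR = 235.00 − 163.50 = 71.50.
Upper fence = Q3 + 1.5·IQR = 344.00 + 163.50 = 507.50.
567 lies above the upper fence.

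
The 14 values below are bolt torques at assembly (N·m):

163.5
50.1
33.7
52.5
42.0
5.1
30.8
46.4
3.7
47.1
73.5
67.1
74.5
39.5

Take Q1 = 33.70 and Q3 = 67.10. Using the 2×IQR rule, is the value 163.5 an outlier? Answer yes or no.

yes

IQR = Q3 − Q1 = 67.10 − 33.70 = 33.40.
Lower fence = Q1 − 2·IQR = 33.70 − 66.80 = -33.10.
Upper fence = Q3 + 2·IQR = 67.10 + 66.80 = 133.90.
163.5 lies above the upper fence.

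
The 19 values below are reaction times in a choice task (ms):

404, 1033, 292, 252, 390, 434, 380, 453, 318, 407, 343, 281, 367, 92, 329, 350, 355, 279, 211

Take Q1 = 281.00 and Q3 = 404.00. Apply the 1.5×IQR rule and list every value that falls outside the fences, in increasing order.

IQR = Q3 − Q1 = 404.00 − 281.00 = 123.00.
Lower fence = Q1 − 1.5·IQR = 281.00 − 184.50 = 96.50.
Upper fence = Q3 + 1.5·IQR = 404.00 + 184.50 = 588.50.
92 < 96.50 → outlier.
1033 > 588.50 → outlier.
All remaining values lie within [96.50, 588.50].

92, 1033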